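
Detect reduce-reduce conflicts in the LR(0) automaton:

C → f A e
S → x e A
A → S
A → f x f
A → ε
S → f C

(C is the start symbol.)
No reduce-reduce conflicts

A reduce-reduce conflict occurs when an LR(0) state has two complete items [A → α .] and [B → β .] — both call for a reduction, and with no lookahead the parser cannot choose between them.

Augment with C' → C and build the canonical LR(0) collection (I0 = CLOSURE({[C' → . C]}), then GOTO on every symbol after a dot until no new states appear). It has 13 states:
  I0: { [C → . f A e], [C' → . C] }  — shift
  I1: { [C' → C .] }  — accept
  I2: { [A → . S], [A → . f x f], [A → .], [C → f . A e], [S → . f C], [S → . x e A] }  — shift, reduce
  I3: { [C → f A . e] }  — shift
  I4: { [A → S .] }  — reduce
  I5: { [A → f . x f], [C → . f A e], [S → f . C] }  — shift
  I6: { [S → x . e A] }  — shift
  I7: { [A → . S], [A → . f x f], [A → .], [S → . f C], [S → . x e A], [S → x e . A] }  — shift, reduce
  I8: { [S → x e A .] }  — reduce
  I9: { [S → f C .] }  — reduce
  I10: { [A → f x . f] }  — shift
  I11: { [A → f x f .] }  — reduce
  I12: { [C → f A e .] }  — reduce

No state contains more than one complete item.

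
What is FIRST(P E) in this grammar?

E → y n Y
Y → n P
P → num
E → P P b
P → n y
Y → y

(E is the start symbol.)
{ 'n', 'num' }

FIRST sets of the non-terminals involved (from the grammar, by fixed-point iteration):
  FIRST(P) = { 'n', 'num' }

To compute FIRST(P E), process the symbols left to right:
Symbol P is a non-terminal. Add FIRST(P) \ {ε} = { 'n', 'num' }
P is not nullable (ε ∉ FIRST(P)), so stop here.
FIRST(P E) = { 'n', 'num' }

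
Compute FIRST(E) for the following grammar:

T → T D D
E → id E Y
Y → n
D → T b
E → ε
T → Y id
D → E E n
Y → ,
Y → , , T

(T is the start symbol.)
{ 'id', ε }

To compute FIRST(E), examine every production with E on the left-hand side, reading each right-hand side left to right until a non-nullable symbol is reached.

From E → id E Y:
  - id is a terminal: add 'id' and stop
From E → ε:
  - ε-production, so ε ∈ FIRST(E)

Collecting: FIRST(E) = { 'id', ε }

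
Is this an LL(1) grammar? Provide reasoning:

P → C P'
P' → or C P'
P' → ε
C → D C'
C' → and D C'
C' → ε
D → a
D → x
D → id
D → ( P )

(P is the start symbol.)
Relevant sets:
  FOLLOW(P') = { $, ')' }
  FOLLOW(C') = { $, ')', 'or' }

For P':
  PREDICT(P' → or C P') = { 'or' }
  PREDICT(P' → ε) = { $, ')' }
For C':
  PREDICT(C' → and D C') = { 'and' }
  PREDICT(C' → ε) = { $, ')', 'or' }
For D:
  PREDICT(D → a) = { 'a' }
  PREDICT(D → x) = { 'x' }
  PREDICT(D → id) = { 'id' }
  PREDICT(D → '(' P ')') = { '(' }
P, C have a single production, so nothing to check there.

All predict sets are disjoint. The grammar IS LL(1).

Answer: Yes, the grammar is LL(1).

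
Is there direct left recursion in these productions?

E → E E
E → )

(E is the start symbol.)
Direct left recursion occurs when N → N α for some non-terminal N (the right-hand side begins with the left-hand side itself).

E → E E: LEFT RECURSIVE (starts with E)
E → ): starts with ')'

The grammar has direct left recursion on: E.

Answer: Yes, E is left-recursive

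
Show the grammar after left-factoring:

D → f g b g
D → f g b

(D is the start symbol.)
Left-factoring transforms A → αβ₁ | αβ₂ into A → αA' and A' → β₁ | β₂
(α is the longest common prefix among the alternatives). Repeat until
no nonterminal has two alternatives with a common prefix.

Round 1: D has alternatives sharing prefix 'f g b'. Introduce D': D → f g b D'
  Add: D' → g
  Add: D' → ε

No remaining common prefixes — done.

Resulting grammar:
D → f g b D'
D' → g
D' → ε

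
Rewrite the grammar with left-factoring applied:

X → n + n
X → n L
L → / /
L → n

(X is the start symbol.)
Left-factoring transforms A → αβ₁ | αβ₂ into A → αA' and A' → β₁ | β₂
(α is the longest common prefix among the alternatives). Repeat until
no nonterminal has two alternatives with a common prefix.

Round 1: X has alternatives sharing prefix 'n'. Introduce X': X → n X'
  Add: X' → + n
  Add: X' → L

No remaining common prefixes — done.

Resulting grammar:
X → n X'
X' → + n
X' → L
L → / /
L → n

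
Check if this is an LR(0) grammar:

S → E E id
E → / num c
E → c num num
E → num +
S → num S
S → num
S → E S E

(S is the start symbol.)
No. Shift-reduce conflict between [S → num .] and [E → . / num c]

Augment with S' → S and build the canonical LR(0) collection (I0 = CLOSURE({[S' → . S]}), then GOTO on every symbol after a dot until no new states appear). It has 17 states:
  I0: { [E → . / num c], [E → . c num num], [E → . num +], [S → . E E id], [S → . E S E], [S → . num S], [S → . num], [S' → . S] }  — shift
  I1: { [E → / . num c] }  — shift
  I2: { [E → . / num c], [E → . c num num], [E → . num +], [S → . E E id], [S → . E S E], [S → . num S], [S → . num], [S → E . E id], [S → E . S E] }  — shift
  I3: { [S' → S .] }  — accept
  I4: { [E → c . num num] }  — shift
  I5: { [E → . / num c], [E → . c num num], [E → . num +], [E → num . +], [S → . E E id], [S → . E S E], [S → . num S], [S → . num], [S → num . S], [S → num .] }  — shift, reduce
  I6: { [E → num + .] }  — reduce
  I7: { [S → num S .] }  — reduce
  I8: { [E → c num . num] }  — shift
  I9: { [E → c num num .] }  — reduce
  I10: { [E → . / num c], [E → . c num num], [E → . num +], [S → . E E id], [S → . E S E], [S → . num S], [S → . num], [S → E . E id], [S → E . S E], [S → E E . id] }  — shift
  I11: { [E → . / num c], [E → . c num num], [E → . num +], [S → E S . E] }  — shift
  I12: { [S → E S E .] }  — reduce
  I13: { [E → num . +] }  — shift
  I14: { [S → E E id .] }  — reduce
  I15: { [E → / num . c] }  — shift
  I16: { [E → / num c .] }  — reduce

Conflict in state I5:
  Shift-reduce conflict between [S → num .] and [E → . / num c]
So the grammar is NOT LR(0).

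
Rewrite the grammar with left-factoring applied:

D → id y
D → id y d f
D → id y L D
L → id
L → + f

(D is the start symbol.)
Left-factoring transforms A → αβ₁ | αβ₂ into A → αA' and A' → β₁ | β₂
(α is the longest common prefix among the alternatives). Repeat until
no nonterminal has two alternatives with a common prefix.

Round 1: D has alternatives sharing prefix 'id y'. Introduce D': D → id y D'
  Add: D' → ε
  Add: D' → d f
  Add: D' → L D

No remaining common prefixes — done.

Resulting grammar:
D → id y D'
D' → ε
D' → d f
D' → L D
L → id
L → + f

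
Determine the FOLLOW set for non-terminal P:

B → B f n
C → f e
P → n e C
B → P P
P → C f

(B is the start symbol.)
{ $, 'f', 'n' }

To compute FOLLOW(P), find every occurrence of P on a right-hand side N → α P β: add FIRST(β) \ {ε}, and if β is empty or nullable also add FOLLOW(N). Iterate to a fixed point.

In B → P P: P is followed by P, add FIRST(P) \ {ε} = { 'f', 'n' }
In B → P P: P is at the end, add FOLLOW(B)

The FOLLOW sets referred to above (computed the same way, to a fixed point):
  FOLLOW(B) = { $, 'f' }

Taking the union: FOLLOW(P) = { $, 'f', 'n' }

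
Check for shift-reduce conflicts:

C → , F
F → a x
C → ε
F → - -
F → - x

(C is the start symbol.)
Augment with C' → C and build the canonical LR(0) collection (I0 = CLOSURE({[C' → . C]}), then GOTO on every symbol after a dot until no new states appear). It has 9 states:
  I0: { [C → . , F], [C → .], [C' → . C] }  — shift, reduce
  I1: { [C → , . F], [F → . - -], [F → . - x], [F → . a x] }  — shift
  I2: { [C' → C .] }  — accept
  I3: { [F → - . -], [F → - . x] }  — shift
  I4: { [C → , F .] }  — reduce
  I5: { [F → a . x] }  — shift
  I6: { [F → a x .] }  — reduce
  I7: { [F → - - .] }  — reduce
  I8: { [F → - x .] }  — reduce

I0 contains reduce item [C → .] and shift item [C → . , F] — shift-reduce conflict.

Answer: Yes — I0: [C → .] vs [C → . , F]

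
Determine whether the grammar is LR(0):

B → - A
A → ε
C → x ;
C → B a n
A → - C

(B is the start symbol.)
Augment with B' → B and build the canonical LR(0) collection (I0 = CLOSURE({[B' → . B]}), then GOTO on every symbol after a dot until no new states appear). It has 11 states:
  I0: { [B → . - A], [B' → . B] }  — shift
  I1: { [A → . - C], [A → .], [B → - . A] }  — shift, reduce
  I2: { [B' → B .] }  — accept
  I3: { [A → - . C], [B → . - A], [C → . B a n], [C → . x ;] }  — shift
  I4: { [B → - A .] }  — reduce
  I5: { [C → B . a n] }  — shift
  I6: { [A → - C .] }  — reduce
  I7: { [C → x . ;] }  — shift
  I8: { [C → x ; .] }  — reduce
  I9: { [C → B a . n] }  — shift
  I10: { [C → B a n .] }  — reduce

Conflict in state I1:
  Shift-reduce conflict between [A → .] and [A → . - C]
So the grammar is NOT LR(0).

Answer: No. Shift-reduce conflict between [A → .] and [A → . - C]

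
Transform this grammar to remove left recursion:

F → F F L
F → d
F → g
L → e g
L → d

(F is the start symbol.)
F is directly left-recursive. The standard transformation for
  A → A α₁ | ... | A α_m | β₁ | ... | β_n
is
  A  → β₁ A' | ... | β_n A'
  A' → α₁ A' | ... | α_m A' | ε

F → d becomes F → d F'
F → g becomes F → g F'
F → F F L becomes F' → F L F'
Add F' → ε

Productions for other non-terminals are unchanged:
  L → e g
  L → d

Resulting grammar:
F → d F'
F → g F'
F' → F L F'
F' → ε
L → e g
L → d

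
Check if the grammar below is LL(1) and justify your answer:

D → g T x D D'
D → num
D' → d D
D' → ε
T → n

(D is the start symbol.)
Relevant sets:
  FOLLOW(D') = { $, 'd' }

For D:
  PREDICT(D → g T x D D') = { 'g' }
  PREDICT(D → num) = { 'num' }
For D':
  PREDICT(D' → d D) = { 'd' }
  PREDICT(D' → ε) = { $, 'd' }
T has a single production, so nothing to check there.

Conflict found: Predict set conflict for D': { 'd' }
The grammar is NOT LL(1).

Answer: No. Predict set conflict for D': { 'd' }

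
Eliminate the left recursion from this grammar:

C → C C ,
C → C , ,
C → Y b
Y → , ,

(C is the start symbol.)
C is directly left-recursive. The standard transformation for
  A → A α₁ | ... | A α_m | β₁ | ... | β_n
is
  A  → β₁ A' | ... | β_n A'
  A' → α₁ A' | ... | α_m A' | ε

C → Y b becomes C → Y b C'
C → C C , becomes C' → C , C'
C → C , , becomes C' → , , C'
Add C' → ε

Productions for other non-terminals are unchanged:
  Y → , ,

Resulting grammar:
C → Y b C'
C' → C , C'
C' → , , C'
C' → ε
Y → , ,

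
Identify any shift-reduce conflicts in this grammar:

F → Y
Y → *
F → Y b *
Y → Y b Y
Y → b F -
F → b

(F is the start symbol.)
A shift-reduce conflict occurs when an LR(0) state has both:
  - a complete (reduce) item [A → α .] (dot at the end), and
  - a shift item [B → β . c γ] (dot before a terminal).

Augment with F' → F and build the canonical LR(0) collection (I0 = CLOSURE({[F' → . F]}), then GOTO on every symbol after a dot until no new states appear). It has 12 states:
  I0: { [F → . Y b *], [F → . Y], [F → . b], [F' → . F], [Y → . *], [Y → . Y b Y], [Y → . b F -] }  — shift
  I1: { [Y → * .] }  — reduce
  I2: { [F' → F .] }  — accept
  I3: { [F → Y . b *], [F → Y .], [Y → Y . b Y] }  — shift, reduce
  I4: { [F → . Y b *], [F → . Y], [F → . b], [F → b .], [Y → . *], [Y → . Y b Y], [Y → . b F -], [Y → b . F -] }  — shift, reduce
  I5: { [Y → b F . -] }  — shift
  I6: { [Y → b F - .] }  — reduce
  I7: { [F → Y b . *], [Y → . *], [Y → . Y b Y], [Y → . b F -], [Y → Y b . Y] }  — shift
  I8: { [F → Y b * .], [Y → * .] }  — 2 reduces
  I9: { [Y → Y . b Y], [Y → Y b Y .] }  — shift, reduce
  I10: { [F → . Y b *], [F → . Y], [F → . b], [Y → . *], [Y → . Y b Y], [Y → . b F -], [Y → b . F -] }  — shift
  I11: { [Y → . *], [Y → . Y b Y], [Y → . b F -], [Y → Y b . Y] }  — shift

I3 contains reduce item [F → Y .] and shift items [F → Y . b *], [Y → Y . b Y] — shift-reduce conflict.
I4 contains reduce item [F → b .] and shift items [F → . b], [Y → . *], [Y → . b F -] — shift-reduce conflict.
I9 contains reduce item [Y → Y b Y .] and shift item [Y → Y . b Y] — shift-reduce conflict.

Answer: Yes — I3: [F → Y .] vs [F → Y . b *]; I4: [F → b .] vs [F → . b]; I9: [Y → Y b Y .] vs [Y → Y . b Y]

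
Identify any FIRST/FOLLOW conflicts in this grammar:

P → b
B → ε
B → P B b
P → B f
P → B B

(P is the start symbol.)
Yes. P → b with FOLLOW(P) on { 'b' }; P → B f with FOLLOW(P) on { 'b', 'f' }; B → P B b with FOLLOW(B) on { 'b', 'f' }

Nullable non-terminals: B, P.
FIRST sets used below: FIRST(P) = { 'b', 'f', ε }, FIRST(B) = { 'b', 'f', ε }

B: nullable alternative(s) B → ε; FOLLOW(B) = { $, 'b', 'f' }
  B → ε: FIRST \ {ε} = { } — this is the only nullable alternative, skip
  B → P B b: FIRST \ {ε} = { 'b', 'f' } — overlaps FOLLOW(B) on { 'b', 'f' }: CONFLICT

P: nullable alternative(s) P → B B; FOLLOW(P) = { $, 'b', 'f' }
  P → b: FIRST \ {ε} = { 'b' } — overlaps FOLLOW(P) on { 'b' }: CONFLICT
  P → B f: FIRST \ {ε} = { 'b', 'f' } — overlaps FOLLOW(P) on { 'b', 'f' }: CONFLICT
  P → B B: FIRST \ {ε} = { 'b', 'f' } — this is the only nullable alternative, skip

So the grammar has 3 FIRST/FOLLOW conflicts (marked CONFLICT above).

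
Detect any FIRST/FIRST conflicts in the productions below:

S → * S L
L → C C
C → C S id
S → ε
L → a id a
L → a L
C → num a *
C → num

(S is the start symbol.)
Yes. L → a id a / L → a L on { 'a' }; C → C S id / C → num a '*' on { 'num' }; C → C S id / C → num on { 'num' }; C → num a '*' / C → num on { 'num' }

FIRST sets of the non-terminals at (or reachable through a nullable prefix from) the front of some alternative:
  FIRST(C) = { 'num' }

Productions for S:
  S → * S L: FIRST = { '*' }
  S → ε: FIRST = { ε }
Productions for L:
  L → C C: FIRST = { 'num' }
  L → a id a: FIRST = { 'a' }
  L → a L: FIRST = { 'a' }
Productions for C:
  C → C S id: FIRST = { 'num' }
  C → num a *: FIRST = { 'num' }
  C → num: FIRST = { 'num' }

Conflict for L: L → a id a and L → a L
  Overlap: { 'a' }
Conflict for C: C → C S id and C → num a *
  Overlap: { 'num' }
Conflict for C: C → C S id and C → num
  Overlap: { 'num' }
Conflict for C: C → num a * and C → num
  Overlap: { 'num' }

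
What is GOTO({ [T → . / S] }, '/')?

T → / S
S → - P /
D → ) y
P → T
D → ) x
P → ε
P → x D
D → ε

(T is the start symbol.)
GOTO(I, '/') = CLOSURE({ [A → αX.β] : [A → α.Xβ] ∈ I, X = '/' })

Items with dot before '/', with the dot advanced:
  [T → . / S] → [T → / . S]
Closure of the advanced items:
  [T → / . S] has the dot before S: add [S → . - P /]

GOTO = { [S → . - P /], [T → / . S] }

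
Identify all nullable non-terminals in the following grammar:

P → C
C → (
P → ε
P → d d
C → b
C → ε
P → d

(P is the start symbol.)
ε-productions: P → ε, C → ε
So P, C are immediately nullable.
Every non-terminal is now nullable.
Nullable = { 'C', 'P' }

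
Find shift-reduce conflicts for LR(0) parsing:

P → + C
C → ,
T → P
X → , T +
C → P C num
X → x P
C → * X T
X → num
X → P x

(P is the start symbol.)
No shift-reduce conflicts

A shift-reduce conflict occurs when an LR(0) state has both:
  - a complete (reduce) item [A → α .] (dot at the end), and
  - a shift item [B → β . c γ] (dot before a terminal).

Augment with P' → P and build the canonical LR(0) collection (I0 = CLOSURE({[P' → . P]}), then GOTO on every symbol after a dot until no new states appear). It has 20 states:
  I0: { [P → . + C], [P' → . P] }  — shift
  I1: { [C → . * X T], [C → . ,], [C → . P C num], [P → + . C], [P → . + C] }  — shift
  I2: { [P' → P .] }  — accept
  I3: { [C → * . X T], [P → . + C], [X → . , T +], [X → . P x], [X → . num], [X → . x P] }  — shift
  I4: { [C → , .] }  — reduce
  I5: { [P → + C .] }  — reduce
  I6: { [C → . * X T], [C → . ,], [C → . P C num], [C → P . C num], [P → . + C] }  — shift
  I7: { [C → P C . num] }  — shift
  I8: { [C → P C num .] }  — reduce
  I9: { [P → . + C], [T → . P], [X → , . T +] }  — shift
  I10: { [X → P . x] }  — shift
  I11: { [C → * X . T], [P → . + C], [T → . P] }  — shift
  I12: { [X → num .] }  — reduce
  I13: { [P → . + C], [X → x . P] }  — shift
  I14: { [X → x P .] }  — reduce
  I15: { [T → P .] }  — reduce
  I16: { [C → * X T .] }  — reduce
  I17: { [X → P x .] }  — reduce
  I18: { [X → , T . +] }  — shift
  I19: { [X → , T + .] }  — reduce

No state contains both a complete item and a shift item.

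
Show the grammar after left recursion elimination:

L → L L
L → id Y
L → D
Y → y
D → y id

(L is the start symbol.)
L is directly left-recursive. The standard transformation for
  A → A α₁ | ... | A α_m | β₁ | ... | β_n
is
  A  → β₁ A' | ... | β_n A'
  A' → α₁ A' | ... | α_m A' | ε

L → id Y becomes L → id Y L'
L → D becomes L → D L'
L → L L becomes L' → L L'
Add L' → ε

Productions for other non-terminals are unchanged:
  Y → y
  D → y id

Resulting grammar:
L → id Y L'
L → D L'
L' → L L'
L' → ε
Y → y
D → y id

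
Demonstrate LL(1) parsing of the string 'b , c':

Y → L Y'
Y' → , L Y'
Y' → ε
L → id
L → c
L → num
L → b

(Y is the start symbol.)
Stack is shown with the top on the left.

Stack     Input    Action
-------------------------
Y $       b , c $  output Y → L Y'
L Y' $    b , c $  output L → b
b Y' $    b , c $  match 'b'
Y' $      , c $    output Y' → , L Y'
, L Y' $  , c $    match ','
L Y' $    c $      output L → c
c Y' $    c $      match 'c'
Y' $      $        output Y' → ε
$         $        accept

The string is accepted.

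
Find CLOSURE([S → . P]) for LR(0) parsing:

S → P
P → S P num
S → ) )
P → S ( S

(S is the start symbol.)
Start with: [S → . P]
  [S → . P] has the dot before P: add [P → . S P num], [P → . S ( S]
  [P → . S P num] has the dot before S: add [S → . ) )]
No further items can be added.

CLOSURE = { [P → . S ( S], [P → . S P num], [S → . ) )], [S → . P] }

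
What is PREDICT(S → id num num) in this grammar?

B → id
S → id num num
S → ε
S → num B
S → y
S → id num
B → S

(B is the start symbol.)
PREDICT(S → id num num) = (FIRST(RHS) \ {ε}) ∪ (FOLLOW(S) if ε ∈ FIRST(RHS), i.e. RHS ⇒* ε)
FIRST(id num num) = { 'id' }
ε ∉ FIRST(id num num), so FOLLOW(S) is not added.
PREDICT(S → id num num) = { 'id' }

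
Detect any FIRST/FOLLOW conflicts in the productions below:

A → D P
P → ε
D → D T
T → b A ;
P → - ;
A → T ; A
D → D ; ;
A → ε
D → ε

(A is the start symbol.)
Nullable non-terminals: A, D, P.
FIRST sets used below: FIRST(D) = { ';', 'b', ε }, FIRST(P) = { '-', ε }, FIRST(T) = { 'b' }

A: nullable alternative(s) A → D P, A → ε; FOLLOW(A) = { $, ';' }
  A → D P: FIRST \ {ε} = { '-', ';', 'b' } — overlaps FOLLOW(A) on { ';' }: CONFLICT
  A → T ; A: FIRST \ {ε} = { 'b' } — disjoint from FOLLOW(A)
  A → ε: FIRST \ {ε} = { } — disjoint from FOLLOW(A)

D: nullable alternative(s) D → ε; FOLLOW(D) = { $, '-', ';', 'b' }
  D → D T: FIRST \ {ε} = { ';', 'b' } — overlaps FOLLOW(D) on { ';', 'b' }: CONFLICT
  D → D ; ;: FIRST \ {ε} = { ';', 'b' } — overlaps FOLLOW(D) on { ';', 'b' }: CONFLICT
  D → ε: FIRST \ {ε} = { } — this is the only nullable alternative, skip

P: nullable alternative(s) P → ε; FOLLOW(P) = { $, ';' }
  P → ε: FIRST \ {ε} = { } — this is the only nullable alternative, skip
  P → - ;: FIRST \ {ε} = { '-' } — disjoint from FOLLOW(P)

T has no nullable alternative, so no FIRST/FOLLOW check is needed there.

So the grammar has 3 FIRST/FOLLOW conflicts (marked CONFLICT above).

Answer: Yes. A → D P with FOLLOW(A) on { ';' }; D → D T with FOLLOW(D) on { ';', 'b' }; D → D ';' ';' with FOLLOW(D) on { ';', 'b' }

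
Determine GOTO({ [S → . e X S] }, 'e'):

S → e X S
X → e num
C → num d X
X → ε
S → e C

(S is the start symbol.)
GOTO(I, 'e') = CLOSURE({ [A → αX.β] : [A → α.Xβ] ∈ I, X = 'e' })

Items with dot before 'e', with the dot advanced:
  [S → . e X S] → [S → e . X S]
Closure of the advanced items:
  [S → e . X S] has the dot before X: add [X → . e num], [X → .]

GOTO = { [S → e . X S], [X → . e num], [X → .] }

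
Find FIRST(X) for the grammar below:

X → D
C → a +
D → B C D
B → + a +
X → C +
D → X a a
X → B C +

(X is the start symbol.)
{ '+', 'a' }

FIRST sets of the other non-terminals involved (by the same procedure, iterated to a fixed point):
  FIRST(D) = { '+', 'a' }
  FIRST(C) = { 'a' }
  FIRST(B) = { '+' }

From X → D:
  - D is a non-terminal: add FIRST(D) \ {ε} = { '+', 'a' }
    D is not nullable, so stop
From X → C +:
  - C is a non-terminal: add FIRST(C) \ {ε} = { 'a' }
    C is not nullable, so stop
From X → B C +:
  - B is a non-terminal: add FIRST(B) \ {ε} = { '+' }
    B is not nullable, so stop

Collecting: FIRST(X) = { '+', 'a' }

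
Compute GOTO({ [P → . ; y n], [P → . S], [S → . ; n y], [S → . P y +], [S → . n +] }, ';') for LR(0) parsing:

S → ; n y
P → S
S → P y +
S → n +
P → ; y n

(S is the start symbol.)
GOTO(I, ';') = CLOSURE({ [A → αX.β] : [A → α.Xβ] ∈ I, X = ';' })

Items with dot before ';', with the dot advanced:
  [P → . ; y n] → [P → ; . y n]
  [S → . ; n y] → [S → ; . n y]
Closure adds nothing (no advanced item has the dot before a non-terminal).

GOTO = { [P → ; . y n], [S → ; . n y] }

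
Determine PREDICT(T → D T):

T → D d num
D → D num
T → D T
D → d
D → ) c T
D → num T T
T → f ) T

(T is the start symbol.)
PREDICT(T → D T) = (FIRST(RHS) \ {ε}) ∪ (FOLLOW(T) if ε ∈ FIRST(RHS), i.e. RHS ⇒* ε)
FIRST(D) = { ')', 'd', 'num' }
FIRST(D T) = { ')', 'd', 'num' }
ε ∉ FIRST(D T), so FOLLOW(T) is not added.
PREDICT(T → D T) = { ')', 'd', 'num' }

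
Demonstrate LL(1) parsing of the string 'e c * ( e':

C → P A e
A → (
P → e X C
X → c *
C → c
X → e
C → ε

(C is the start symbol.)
Stack is shown with the top on the left.

Stack        Input        Action
--------------------------------
C $          e c * ( e $  output C → P A e
P A e $      e c * ( e $  output P → e X C
e X C A e $  e c * ( e $  match 'e'
X C A e $    c * ( e $    output X → c *
c * C A e $  c * ( e $    match 'c'
* C A e $    * ( e $      match '*'
C A e $      ( e $        output C → ε
A e $        ( e $        output A → (
( e $        ( e $        match '('
e $          e $          match 'e'
$            $            accept

The string is accepted.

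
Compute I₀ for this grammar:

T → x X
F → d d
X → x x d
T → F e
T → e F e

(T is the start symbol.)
First, augment the grammar with T' → T
I₀ = CLOSURE({ [T' → . T] }):
  [T' → . T] has the dot before T: add [T → . x X], [T → . F e], [T → . e F e]
  [T → . F e] has the dot before F: add [F → . d d]
No further items can be added.

I₀ = { [F → . d d], [T → . F e], [T → . e F e], [T → . x X], [T' → . T] }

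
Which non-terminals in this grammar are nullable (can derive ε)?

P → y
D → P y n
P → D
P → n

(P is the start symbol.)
None

A non-terminal is nullable if it can derive ε (the empty string): either it has an ε-production, or it has a production whose right-hand side consists entirely of nullable non-terminals.

There are no ε-productions, so no non-terminal can derive ε.
No non-terminals are nullable.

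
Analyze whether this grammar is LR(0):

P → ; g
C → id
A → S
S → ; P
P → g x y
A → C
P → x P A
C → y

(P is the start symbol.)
Augment with P' → P and build the canonical LR(0) collection (I0 = CLOSURE({[P' → . P]}), then GOTO on every symbol after a dot until no new states appear). It has 16 states:
  I0: { [P → . ; g], [P → . g x y], [P → . x P A], [P' → . P] }  — shift
  I1: { [P → ; . g] }  — shift
  I2: { [P' → P .] }  — accept
  I3: { [P → g . x y] }  — shift
  I4: { [P → . ; g], [P → . g x y], [P → . x P A], [P → x . P A] }  — shift
  I5: { [A → . C], [A → . S], [C → . id], [C → . y], [P → x P . A], [S → . ; P] }  — shift
  I6: { [P → . ; g], [P → . g x y], [P → . x P A], [S → ; . P] }  — shift
  I7: { [P → x P A .] }  — reduce
  I8: { [A → C .] }  — reduce
  I9: { [A → S .] }  — reduce
  I10: { [C → id .] }  — reduce
  I11: { [C → y .] }  — reduce
  I12: { [S → ; P .] }  — reduce
  I13: { [P → g x . y] }  — shift
  I14: { [P → g x y .] }  — reduce
  I15: { [P → ; g .] }  — reduce

Every state is either a pure shift/goto state or contains exactly one complete item and nothing to shift — no conflicts. The grammar is LR(0).

Answer: Yes, the grammar is LR(0)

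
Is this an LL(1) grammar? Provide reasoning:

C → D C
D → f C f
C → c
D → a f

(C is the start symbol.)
Yes, the grammar is LL(1).

A grammar is LL(1) if for each non-terminal N with multiple productions, the predict sets of those productions are pairwise disjoint, where PREDICT(N → α) = (FIRST(α) \ {ε}) ∪ (FOLLOW(N) if α ⇒* ε).

Relevant sets:
  FIRST(D) = { 'a', 'f' }

For C:
  PREDICT(C → D C) = { 'a', 'f' }
  PREDICT(C → c) = { 'c' }
For D:
  PREDICT(D → f C f) = { 'f' }
  PREDICT(D → a f) = { 'a' }

All predict sets are disjoint. The grammar IS LL(1).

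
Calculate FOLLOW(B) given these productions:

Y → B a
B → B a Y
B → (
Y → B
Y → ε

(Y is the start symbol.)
{ $, 'a' }

In Y → B a: B is followed by a, add FIRST(a) \ {ε} = { 'a' }
In B → B a Y: B is followed by a Y, add FIRST(a Y) \ {ε} = { 'a' }
In Y → B: B is at the end, add FOLLOW(Y)

The FOLLOW sets referred to above (computed the same way, to a fixed point):
  FOLLOW(Y) = { $, 'a' }

Taking the union: FOLLOW(B) = { $, 'a' }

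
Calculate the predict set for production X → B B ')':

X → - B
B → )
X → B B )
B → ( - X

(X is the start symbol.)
{ '(', ')' }

PREDICT(X → B B ')') = (FIRST(RHS) \ {ε}) ∪ (FOLLOW(X) if ε ∈ FIRST(RHS), i.e. RHS ⇒* ε)
FIRST(B) = { '(', ')' }
FIRST(B B ')') = { '(', ')' }
ε ∉ FIRST(B B ')'), so FOLLOW(X) is not added.
PREDICT(X → B B ')') = { '(', ')' }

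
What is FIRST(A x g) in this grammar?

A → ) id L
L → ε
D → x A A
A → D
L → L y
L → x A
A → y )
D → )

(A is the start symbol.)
{ ')', 'x', 'y' }

FIRST sets of the non-terminals involved (from the grammar, by fixed-point iteration):
  FIRST(A) = { ')', 'x', 'y' }

To compute FIRST(A x g), process the symbols left to right:
Symbol A is a non-terminal. Add FIRST(A) \ {ε} = { ')', 'x', 'y' }
A is not nullable (ε ∉ FIRST(A)), so stop here.
FIRST(A x g) = { ')', 'x', 'y' }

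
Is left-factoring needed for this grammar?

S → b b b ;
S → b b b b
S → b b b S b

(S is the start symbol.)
Left-factoring is needed when two productions for the same non-terminal
share a common prefix on the right-hand side.

Productions for S:
  S → b b b ;
  S → b b b b
  S → b b b S b

Found common prefix 'b b b' in productions for S

Answer: Yes, S has productions with common prefix 'b b b'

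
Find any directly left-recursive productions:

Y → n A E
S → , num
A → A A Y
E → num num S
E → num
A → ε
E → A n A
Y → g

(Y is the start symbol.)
Yes, A is left-recursive

Direct left recursion occurs when N → N α for some non-terminal N (the right-hand side begins with the left-hand side itself).

Y → n A E: starts with n
S → , num: starts with ','
A → A A Y: LEFT RECURSIVE (starts with A)
E → num num S: starts with num
E → num: starts with num
A → ε: starts with ε
E → A n A: starts with A
Y → g: starts with g

The grammar has direct left recursion on: A.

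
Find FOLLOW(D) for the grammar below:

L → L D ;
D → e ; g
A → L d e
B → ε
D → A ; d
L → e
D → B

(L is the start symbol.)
{ ';' }

To compute FOLLOW(D), find every occurrence of D on a right-hand side N → α D β: add FIRST(β) \ {ε}, and if β is empty or nullable also add FOLLOW(N). Iterate to a fixed point.

In L → L D ;: D is followed by ';', add FIRST(';') \ {ε} = { ';' }

Taking the union: FOLLOW(D) = { ';' }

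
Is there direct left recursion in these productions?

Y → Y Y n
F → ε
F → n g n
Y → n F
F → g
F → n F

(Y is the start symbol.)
Yes, Y is left-recursive

Y → Y Y n: LEFT RECURSIVE (starts with Y)
F → ε: starts with ε
F → n g n: starts with n
Y → n F: starts with n
F → g: starts with g
F → n F: starts with n

The grammar has direct left recursion on: Y.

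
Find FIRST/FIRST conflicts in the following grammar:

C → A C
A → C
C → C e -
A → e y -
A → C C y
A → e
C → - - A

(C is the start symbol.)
A FIRST/FIRST conflict occurs when two productions N → α and N → β for the same non-terminal have FIRST(α) ∩ FIRST(β) ≠ ∅ (with ε ∈ FIRST of a nullable right-hand side, so two nullable alternatives also conflict).

FIRST sets of the non-terminals at (or reachable through a nullable prefix from) the front of some alternative:
  FIRST(A) = { '-', 'e' }
  FIRST(C) = { '-', 'e' }

Productions for C:
  C → A C: FIRST = { '-', 'e' }
  C → C e -: FIRST = { '-', 'e' }
  C → - - A: FIRST = { '-' }
Productions for A:
  A → C: FIRST = { '-', 'e' }
  A → e y -: FIRST = { 'e' }
  A → C C y: FIRST = { '-', 'e' }
  A → e: FIRST = { 'e' }

Conflict for C: C → A C and C → C e -
  Overlap: { '-', 'e' }
Conflict for C: C → A C and C → - - A
  Overlap: { '-' }
Conflict for C: C → C e - and C → - - A
  Overlap: { '-' }
Conflict for A: A → C and A → e y -
  Overlap: { 'e' }
Conflict for A: A → C and A → C C y
  Overlap: { '-', 'e' }
Conflict for A: A → C and A → e
  Overlap: { 'e' }
Conflict for A: A → e y - and A → C C y
  Overlap: { 'e' }
Conflict for A: A → e y - and A → e
  Overlap: { 'e' }
Conflict for A: A → C C y and A → e
  Overlap: { 'e' }

Answer: Yes. C → A C / C → C e '-' on { '-', 'e' }; C → A C / C → '-' '-' A on { '-' }; C → C e '-' / C → '-' '-' A on { '-' }; A → C / A → e y '-' on { 'e' }; A → C / A → C C y on { '-', 'e' }; A → C / A → e on { 'e' }; A → e y '-' / A → C C y on { 'e' }; A → e y '-' / A → e on { 'e' }; A → C C y / A → e on { 'e' }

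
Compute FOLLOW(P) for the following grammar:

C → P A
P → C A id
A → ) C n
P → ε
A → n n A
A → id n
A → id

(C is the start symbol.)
In C → P A: P is followed by A, add FIRST(A) \ {ε} = { ')', 'id', 'n' }

Taking the union: FOLLOW(P) = { ')', 'id', 'n' }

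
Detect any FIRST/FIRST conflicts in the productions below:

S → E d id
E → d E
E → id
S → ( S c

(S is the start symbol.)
A FIRST/FIRST conflict occurs when two productions N → α and N → β for the same non-terminal have FIRST(α) ∩ FIRST(β) ≠ ∅ (with ε ∈ FIRST of a nullable right-hand side, so two nullable alternatives also conflict).

FIRST sets of the non-terminals at (or reachable through a nullable prefix from) the front of some alternative:
  FIRST(E) = { 'd', 'id' }

Productions for S:
  S → E d id: FIRST = { 'd', 'id' }
  S → ( S c: FIRST = { '(' }
Productions for E:
  E → d E: FIRST = { 'd' }
  E → id: FIRST = { 'id' }

All alternatives of each non-terminal have pairwise disjoint FIRST sets.

Answer: No FIRST/FIRST conflicts.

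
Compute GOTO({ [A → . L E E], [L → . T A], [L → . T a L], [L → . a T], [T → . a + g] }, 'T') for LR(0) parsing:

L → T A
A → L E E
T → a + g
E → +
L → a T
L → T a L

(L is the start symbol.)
{ [A → . L E E], [L → . T A], [L → . T a L], [L → . a T], [L → T . A], [L → T . a L], [T → . a + g] }

GOTO(I, 'T') = CLOSURE({ [A → αX.β] : [A → α.Xβ] ∈ I, X = 'T' })

Items with dot before 'T', with the dot advanced:
  [L → . T A] → [L → T . A]
  [L → . T a L] → [L → T . a L]
Closure of the advanced items:
  [L → T . A] has the dot before A: add [A → . L E E]
  [A → . L E E] has the dot before L: add [L → . T A], [L → . a T], [L → . T a L]
  [L → . T A] has the dot before T: add [T → . a + g]

GOTO = { [A → . L E E], [L → . T A], [L → . T a L], [L → . a T], [L → T . A], [L → T . a L], [T → . a + g] }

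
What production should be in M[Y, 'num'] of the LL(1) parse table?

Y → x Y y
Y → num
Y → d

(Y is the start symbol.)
Y → num

To find M[Y, 'num'], we find productions for Y where 'num' is in the predict set (PREDICT(N → α) = (FIRST(α) \ {ε}) ∪ (FOLLOW(N) if α ⇒* ε)).

Y → x Y y: PREDICT = { 'x' }
Y → num: PREDICT = { 'num' }
  'num' is in predict set, so this production goes in M[Y, 'num']
Y → d: PREDICT = { 'd' }

M[Y, 'num'] = Y → num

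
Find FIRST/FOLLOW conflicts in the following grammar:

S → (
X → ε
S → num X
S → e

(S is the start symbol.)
A FIRST/FOLLOW conflict occurs when a non-terminal N has a nullable alternative N → β (β ⇒* ε) and another alternative N → α with FIRST(α) ∩ FOLLOW(N) ≠ ∅: on such a lookahead the parser cannot decide between expanding α and letting N vanish via β.

Nullable non-terminals: X.
X has a nullable alternative but only one production, so nothing to check.

S has no nullable alternative, so no FIRST/FOLLOW check is needed there.

No FIRST/FOLLOW conflicts found.

Answer: No FIRST/FOLLOW conflicts.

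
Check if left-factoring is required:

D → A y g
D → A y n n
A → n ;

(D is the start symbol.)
Left-factoring is needed when two productions for the same non-terminal
share a common prefix on the right-hand side.

Productions for D:
  D → A y g
  D → A y n n

Found common prefix 'A y' in productions for D

Answer: Yes, D has productions with common prefix 'A y'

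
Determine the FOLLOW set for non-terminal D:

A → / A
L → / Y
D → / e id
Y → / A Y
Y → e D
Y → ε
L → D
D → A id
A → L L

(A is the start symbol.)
In Y → e D: D is at the end, add FOLLOW(Y)
In L → D: D is at the end, add FOLLOW(L)

The FOLLOW sets referred to above (computed the same way, to a fixed point):
  FOLLOW(Y) = { $, '/', 'e', 'id' }
  FOLLOW(L) = { $, '/', 'e', 'id' }

Taking the union: FOLLOW(D) = { $, '/', 'e', 'id' }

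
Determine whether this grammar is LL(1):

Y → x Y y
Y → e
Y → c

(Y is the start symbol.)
For Y:
  PREDICT(Y → x Y y) = { 'x' }
  PREDICT(Y → e) = { 'e' }
  PREDICT(Y → c) = { 'c' }

All predict sets are disjoint. The grammar IS LL(1).

Answer: Yes, the grammar is LL(1).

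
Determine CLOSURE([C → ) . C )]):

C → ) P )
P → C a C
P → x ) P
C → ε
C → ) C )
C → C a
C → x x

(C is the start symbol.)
{ [C → ) . C )], [C → . ) C )], [C → . ) P )], [C → . C a], [C → . x x], [C → .] }

To compute CLOSURE, for each item [A → α.Bβ] where B is a non-terminal, add [B → .γ] for all productions B → γ; repeat for the newly added items until nothing changes.

Start with: [C → ) . C )]
  [C → ) . C )] has the dot before C: add [C → . ) P )], [C → .], [C → . ) C )], [C → . C a], [C → . x x]
No further items can be added.

CLOSURE = { [C → ) . C )], [C → . ) C )], [C → . ) P )], [C → . C a], [C → . x x], [C → .] }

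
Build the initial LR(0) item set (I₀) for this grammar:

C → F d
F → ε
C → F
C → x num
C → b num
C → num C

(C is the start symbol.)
{ [C → . F d], [C → . F], [C → . b num], [C → . num C], [C → . x num], [C' → . C], [F → .] }

First, augment the grammar with C' → C
I₀ = CLOSURE({ [C' → . C] }):
  [C' → . C] has the dot before C: add [C → . F d], [C → . F], [C → . x num], [C → . b num], [C → . num C]
  [C → . F d] has the dot before F: add [F → .]
No further items can be added.

I₀ = { [C → . F d], [C → . F], [C → . b num], [C → . num C], [C → . x num], [C' → . C], [F → .] }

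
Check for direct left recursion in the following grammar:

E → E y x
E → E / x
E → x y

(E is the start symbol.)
E → E y x: LEFT RECURSIVE (starts with E)
E → E / x: LEFT RECURSIVE (starts with E)
E → x y: starts with x

The grammar has direct left recursion on: E.

Answer: Yes, E is left-recursive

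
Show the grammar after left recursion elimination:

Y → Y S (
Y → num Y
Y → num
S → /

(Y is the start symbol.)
Y is directly left-recursive. The standard transformation for
  A → A α₁ | ... | A α_m | β₁ | ... | β_n
is
  A  → β₁ A' | ... | β_n A'
  A' → α₁ A' | ... | α_m A' | ε

Y → num Y becomes Y → num Y Y'
Y → num becomes Y → num Y'
Y → Y S ( becomes Y' → S ( Y'
Add Y' → ε

Productions for other non-terminals are unchanged:
  S → /

Resulting grammar:
Y → num Y Y'
Y → num Y'
Y' → S ( Y'
Y' → ε
S → /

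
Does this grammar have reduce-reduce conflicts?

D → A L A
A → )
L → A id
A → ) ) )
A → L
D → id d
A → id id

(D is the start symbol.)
No reduce-reduce conflicts

A reduce-reduce conflict occurs when an LR(0) state has two complete items [A → α .] and [B → β .] — both call for a reduction, and with no lookahead the parser cannot choose between them.

Augment with D' → D and build the canonical LR(0) collection (I0 = CLOSURE({[D' → . D]}), then GOTO on every symbol after a dot until no new states appear). It has 16 states:
  I0: { [A → . ) ) )], [A → . )], [A → . L], [A → . id id], [D → . A L A], [D → . id d], [D' → . D], [L → . A id] }  — shift
  I1: { [A → ) . ) )], [A → ) .] }  — shift, reduce
  I2: { [A → . ) ) )], [A → . )], [A → . L], [A → . id id], [D → A . L A], [L → . A id], [L → A . id] }  — shift
  I3: { [D' → D .] }  — accept
  I4: { [A → L .] }  — reduce
  I5: { [A → id . id], [D → id . d] }  — shift
  I6: { [D → id d .] }  — reduce
  I7: { [A → id id .] }  — reduce
  I8: { [L → A . id] }  — shift
  I9: { [A → . ) ) )], [A → . )], [A → . L], [A → . id id], [A → L .], [D → A L . A], [L → . A id] }  — shift, reduce
  I10: { [A → id . id], [L → A id .] }  — shift, reduce
  I11: { [D → A L A .], [L → A . id] }  — shift, reduce
  I12: { [A → id . id] }  — shift
  I13: { [L → A id .] }  — reduce
  I14: { [A → ) ) . )] }  — shift
  I15: { [A → ) ) ) .] }  — reduce

No state contains more than one complete item.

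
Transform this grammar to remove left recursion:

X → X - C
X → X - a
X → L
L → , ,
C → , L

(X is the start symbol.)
X is directly left-recursive. The standard transformation for
  A → A α₁ | ... | A α_m | β₁ | ... | β_n
is
  A  → β₁ A' | ... | β_n A'
  A' → α₁ A' | ... | α_m A' | ε

X → L becomes X → L X'
X → X - C becomes X' → - C X'
X → X - a becomes X' → - a X'
Add X' → ε

Productions for other non-terminals are unchanged:
  L → , ,
  C → , L

Resulting grammar:
X → L X'
X' → - C X'
X' → - a X'
X' → ε
L → , ,
C → , L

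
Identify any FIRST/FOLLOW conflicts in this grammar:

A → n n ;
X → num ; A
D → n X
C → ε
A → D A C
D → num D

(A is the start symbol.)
No FIRST/FOLLOW conflicts.

A FIRST/FOLLOW conflict occurs when a non-terminal N has a nullable alternative N → β (β ⇒* ε) and another alternative N → α with FIRST(α) ∩ FOLLOW(N) ≠ ∅: on such a lookahead the parser cannot decide between expanding α and letting N vanish via β.

Nullable non-terminals: C.
C has a nullable alternative but only one production, so nothing to check.

A, D, X have no nullable alternative, so no FIRST/FOLLOW check is needed there.

No FIRST/FOLLOW conflicts found.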